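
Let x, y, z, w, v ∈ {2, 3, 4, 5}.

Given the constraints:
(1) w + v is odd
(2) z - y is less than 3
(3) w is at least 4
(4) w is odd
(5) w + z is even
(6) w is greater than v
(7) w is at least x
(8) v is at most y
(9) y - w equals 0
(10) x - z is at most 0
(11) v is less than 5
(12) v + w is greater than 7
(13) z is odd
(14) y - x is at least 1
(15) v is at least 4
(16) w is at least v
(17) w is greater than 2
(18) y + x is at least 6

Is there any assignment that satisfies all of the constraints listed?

Satisfiable

The assignment x = 4, y = 5, z = 5, w = 5, v = 4 works:
  constraint 2 holds since z - y = 0.
  constraint 9 holds since y - w = 0.
The rest check out directly.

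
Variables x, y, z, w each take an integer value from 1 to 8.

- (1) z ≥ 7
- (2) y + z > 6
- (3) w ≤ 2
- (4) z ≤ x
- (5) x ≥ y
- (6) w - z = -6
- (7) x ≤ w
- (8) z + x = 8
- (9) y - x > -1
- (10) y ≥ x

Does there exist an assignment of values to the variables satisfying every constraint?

Unsatisfiable

From constraints 1 and 4: x ≥ z and z ≥ 7, so x ≥ 7. From constraints 3 and 7: x ≤ w and w ≤ 2, so x ≤ 2. But 2 < 7, so no value of x works.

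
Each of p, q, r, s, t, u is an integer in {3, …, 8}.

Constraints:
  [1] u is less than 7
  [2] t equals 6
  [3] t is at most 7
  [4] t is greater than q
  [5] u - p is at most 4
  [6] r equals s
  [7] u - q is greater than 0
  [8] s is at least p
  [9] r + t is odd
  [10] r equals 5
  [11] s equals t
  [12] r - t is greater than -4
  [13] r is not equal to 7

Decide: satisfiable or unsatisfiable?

Unsatisfiable

Constraint 10 fixes r = 5 and constraint 2 fixes t = 6. Constraints 6 and 11 give r = s = t, so r = t. But 5 ≠ 6 — contradiction.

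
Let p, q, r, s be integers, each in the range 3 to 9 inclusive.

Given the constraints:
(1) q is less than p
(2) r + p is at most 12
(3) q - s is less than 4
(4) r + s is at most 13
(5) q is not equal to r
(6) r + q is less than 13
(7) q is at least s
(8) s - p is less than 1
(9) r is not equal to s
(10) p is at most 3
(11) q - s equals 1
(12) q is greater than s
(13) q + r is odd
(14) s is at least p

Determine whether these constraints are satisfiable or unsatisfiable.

Constraints 1, 12, and 14 give q < p, p ≤ s, s < q. Chaining: q < p ≤ s < q, which forces q < q — impossible.

Unsatisfiable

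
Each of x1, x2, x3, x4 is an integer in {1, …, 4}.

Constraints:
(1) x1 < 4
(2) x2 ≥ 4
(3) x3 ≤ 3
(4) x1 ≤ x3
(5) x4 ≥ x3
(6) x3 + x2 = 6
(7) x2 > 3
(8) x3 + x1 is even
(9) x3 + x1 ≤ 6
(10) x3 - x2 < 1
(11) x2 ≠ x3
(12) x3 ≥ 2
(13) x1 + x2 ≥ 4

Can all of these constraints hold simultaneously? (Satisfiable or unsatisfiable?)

Satisfiable

The assignment x1 = 2, x2 = 4, x3 = 2, x4 = 2 works:
  constraint 6 holds since x3 + x2 = 6.
  constraint 9 holds since x3 + x1 = 4.
  constraint 10 holds since x3 - x2 = -2.
The rest check out directly.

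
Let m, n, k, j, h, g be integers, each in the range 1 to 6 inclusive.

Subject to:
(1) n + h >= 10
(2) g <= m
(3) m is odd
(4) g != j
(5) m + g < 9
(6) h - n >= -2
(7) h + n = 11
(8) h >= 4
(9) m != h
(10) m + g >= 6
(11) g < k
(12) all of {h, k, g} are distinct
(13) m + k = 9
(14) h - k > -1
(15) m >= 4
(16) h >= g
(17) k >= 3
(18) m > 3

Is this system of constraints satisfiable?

Satisfiable

Take m = 5, n = 5, k = 4, j = 4, h = 6, g = 3. Then constraint 1: n + h = 11; constraint 5: m + g = 8, and every other listed constraint is also met.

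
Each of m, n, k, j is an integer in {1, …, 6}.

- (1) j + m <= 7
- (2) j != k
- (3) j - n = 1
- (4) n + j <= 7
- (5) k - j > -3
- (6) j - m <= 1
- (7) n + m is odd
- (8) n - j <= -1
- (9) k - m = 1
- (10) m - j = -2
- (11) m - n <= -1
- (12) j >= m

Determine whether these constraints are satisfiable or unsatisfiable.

Constraints 6, 8, and 11 give n − m ≥ 1, m − j ≥ -1, j − n ≥ 1.
Adding all 3 inequalities: the left sides telescope to 0, and the right sides sum to 1 + (-1) + 1 = 1. So 0 ≥ 1, which is false.

Unsatisfiable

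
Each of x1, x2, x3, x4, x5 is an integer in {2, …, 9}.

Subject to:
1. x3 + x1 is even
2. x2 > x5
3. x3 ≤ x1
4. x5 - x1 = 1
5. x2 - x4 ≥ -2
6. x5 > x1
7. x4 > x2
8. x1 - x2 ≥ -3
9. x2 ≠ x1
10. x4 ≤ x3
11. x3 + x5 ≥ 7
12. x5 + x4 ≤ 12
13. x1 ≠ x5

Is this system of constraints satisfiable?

Constraints 2, 3, 6, 7, and 10 give x2 < x4, x4 ≤ x3, x3 ≤ x1, x1 < x5, x5 < x2. Chaining: x2 < x4 ≤ x3 ≤ x1 < x5 < x2, which forces x2 < x2 — impossible.

Unsatisfiable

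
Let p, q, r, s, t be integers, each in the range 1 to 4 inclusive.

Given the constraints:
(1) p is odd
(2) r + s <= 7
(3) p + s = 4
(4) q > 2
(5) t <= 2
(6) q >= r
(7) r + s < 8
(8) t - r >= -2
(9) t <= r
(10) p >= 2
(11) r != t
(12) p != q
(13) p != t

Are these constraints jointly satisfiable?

Satisfiable

Take p = 3, q = 4, r = 4, s = 1, t = 2. Then constraint 2: r + s = 5; constraint 3: p + s = 4, and every other listed constraint is also met.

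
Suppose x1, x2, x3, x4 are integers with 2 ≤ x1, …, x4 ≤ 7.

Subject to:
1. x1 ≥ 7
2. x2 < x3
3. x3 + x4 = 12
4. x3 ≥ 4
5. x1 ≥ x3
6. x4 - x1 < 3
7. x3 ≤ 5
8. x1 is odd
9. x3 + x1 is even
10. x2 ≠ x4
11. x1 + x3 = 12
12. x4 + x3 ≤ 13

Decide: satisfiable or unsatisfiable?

Satisfiable

Take x1 = 7, x2 = 3, x3 = 5, x4 = 7. Then constraint 3: x3 + x4 = 12; constraint 6: x4 - x1 = 0, and every other listed constraint is also met.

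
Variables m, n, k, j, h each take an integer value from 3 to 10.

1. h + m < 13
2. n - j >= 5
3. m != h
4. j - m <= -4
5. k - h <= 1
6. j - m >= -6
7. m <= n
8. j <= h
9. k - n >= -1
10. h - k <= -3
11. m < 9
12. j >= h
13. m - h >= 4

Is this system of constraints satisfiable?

Unsatisfiable

Constraints 2, 5, 6, 9, and 13 give n − j ≥ 5, j − m ≥ -6, m − h ≥ 4, h − k ≥ -1, k − n ≥ -1.
Adding all 5 inequalities: the left sides telescope to 0, and the right sides sum to 5 + (-6) + 4 + (-1) + (-1) = 1. So 0 ≥ 1, which is false.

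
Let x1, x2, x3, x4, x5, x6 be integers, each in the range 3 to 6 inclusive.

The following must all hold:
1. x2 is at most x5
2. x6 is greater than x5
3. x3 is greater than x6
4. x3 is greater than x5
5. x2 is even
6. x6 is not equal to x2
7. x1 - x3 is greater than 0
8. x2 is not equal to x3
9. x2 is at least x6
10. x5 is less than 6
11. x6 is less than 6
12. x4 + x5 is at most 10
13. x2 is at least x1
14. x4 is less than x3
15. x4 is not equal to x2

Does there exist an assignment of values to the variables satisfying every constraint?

Unsatisfiable

Constraints 1, 2, 3, 7, and 13 give x1 ≤ x2, x2 ≤ x5, x5 < x6, x6 < x3, x3 < x1. Chaining: x1 ≤ x2 ≤ x5 < x6 < x3 < x1, which forces x1 < x1 — impossible.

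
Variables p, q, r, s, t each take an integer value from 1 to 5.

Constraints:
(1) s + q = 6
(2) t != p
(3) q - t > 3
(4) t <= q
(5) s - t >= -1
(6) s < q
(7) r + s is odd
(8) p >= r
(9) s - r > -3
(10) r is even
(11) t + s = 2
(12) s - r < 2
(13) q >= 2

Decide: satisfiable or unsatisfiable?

Satisfiable

Try p = 5, q = 5, r = 2, s = 1, t = 1.
Check constraint 1: s + q = 6; constraint 3: q - t = 4; constraint 5: s - t = 0. The remaining constraints are straightforward to verify.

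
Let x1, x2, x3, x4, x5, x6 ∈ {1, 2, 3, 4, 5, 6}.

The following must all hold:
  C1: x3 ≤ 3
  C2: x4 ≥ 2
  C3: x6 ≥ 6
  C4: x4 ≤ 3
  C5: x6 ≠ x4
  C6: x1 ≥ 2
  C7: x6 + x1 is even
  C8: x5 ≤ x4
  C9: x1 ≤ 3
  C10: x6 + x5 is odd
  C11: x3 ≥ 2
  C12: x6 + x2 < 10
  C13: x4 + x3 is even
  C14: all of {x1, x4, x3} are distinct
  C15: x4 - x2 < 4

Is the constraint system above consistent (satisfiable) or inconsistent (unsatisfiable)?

Constraints 1, 2, 4, 6, 9, and 11 confine each of x1, x4, x3 to the 2 values {2, 3}.
Constraint 14 requires all 3 of them to be distinct, but only 2 values are available — impossible by the pigeonhole principle.

Unsatisfiable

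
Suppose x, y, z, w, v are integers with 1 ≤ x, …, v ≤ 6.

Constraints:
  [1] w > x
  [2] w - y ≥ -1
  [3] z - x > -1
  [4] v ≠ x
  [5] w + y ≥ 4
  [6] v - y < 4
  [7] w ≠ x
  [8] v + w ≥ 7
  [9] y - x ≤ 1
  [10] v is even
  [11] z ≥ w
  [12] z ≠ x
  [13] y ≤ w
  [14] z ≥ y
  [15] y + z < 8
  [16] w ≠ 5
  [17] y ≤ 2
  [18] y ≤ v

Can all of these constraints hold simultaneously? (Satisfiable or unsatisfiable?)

Setting (x, y, z, w, v) = (2, 2, 4, 4, 4) satisfies everything: constraint 2: w - y = 2; constraint 3: z - x = 2, and the others follow.

Satisfiable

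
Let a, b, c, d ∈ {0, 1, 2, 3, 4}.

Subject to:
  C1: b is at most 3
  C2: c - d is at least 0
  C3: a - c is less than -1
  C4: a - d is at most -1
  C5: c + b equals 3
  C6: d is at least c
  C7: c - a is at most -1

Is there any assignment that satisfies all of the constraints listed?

Unsatisfiable

Constraints 2, 4, and 7 give a − c ≥ 1, c − d ≥ 0, d − a ≥ 1.
Adding all 3 inequalities: the left sides telescope to 0, and the right sides sum to 1 + 0 + 1 = 2. So 0 ≥ 2, which is false.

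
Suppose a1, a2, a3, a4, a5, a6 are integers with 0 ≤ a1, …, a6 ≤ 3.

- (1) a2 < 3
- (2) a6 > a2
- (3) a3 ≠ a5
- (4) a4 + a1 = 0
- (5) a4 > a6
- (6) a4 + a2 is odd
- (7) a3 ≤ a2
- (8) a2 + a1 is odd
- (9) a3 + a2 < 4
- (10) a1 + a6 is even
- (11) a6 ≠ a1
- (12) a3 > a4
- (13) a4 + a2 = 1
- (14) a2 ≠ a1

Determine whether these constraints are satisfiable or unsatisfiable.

Unsatisfiable

Constraints 2, 5, 7, and 12 give a4 < a3, a3 ≤ a2, a2 < a6, a6 < a4. Chaining: a4 < a3 ≤ a2 < a6 < a4, which forces a4 < a4 — impossible.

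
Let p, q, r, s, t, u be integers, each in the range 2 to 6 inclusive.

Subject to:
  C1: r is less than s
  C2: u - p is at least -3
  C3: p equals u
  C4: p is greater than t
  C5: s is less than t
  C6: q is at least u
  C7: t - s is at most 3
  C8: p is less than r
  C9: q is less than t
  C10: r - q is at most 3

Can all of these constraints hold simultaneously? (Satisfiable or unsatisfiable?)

Constraints 1, 4, 5, and 8 give r < s, s < t, t < p, p < r. Chaining: r < s < t < p < r, which forces r < r — impossible.

Unsatisfiable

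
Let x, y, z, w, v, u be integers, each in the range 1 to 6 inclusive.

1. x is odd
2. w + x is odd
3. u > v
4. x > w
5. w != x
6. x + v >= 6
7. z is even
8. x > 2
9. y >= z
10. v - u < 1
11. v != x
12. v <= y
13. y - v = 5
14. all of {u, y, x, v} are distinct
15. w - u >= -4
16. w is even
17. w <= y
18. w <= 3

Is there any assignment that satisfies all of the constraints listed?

Setting (x, y, z, w, v, u) = (5, 6, 2, 2, 1, 3) satisfies everything: constraint 6: x + v = 6; constraint 10: v - u = -2, and the others follow.

Satisfiable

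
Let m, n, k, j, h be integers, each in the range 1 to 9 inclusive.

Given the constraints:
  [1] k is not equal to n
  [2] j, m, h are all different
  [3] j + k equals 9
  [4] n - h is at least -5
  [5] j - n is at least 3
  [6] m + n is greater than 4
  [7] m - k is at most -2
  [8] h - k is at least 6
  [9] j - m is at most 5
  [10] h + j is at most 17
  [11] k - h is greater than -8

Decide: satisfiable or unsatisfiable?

Constraints 4, 5, 7, 8, and 9 give j − n ≥ 3, n − h ≥ -5, h − k ≥ 6, k − m ≥ 2, m − j ≥ -5.
Adding all 5 inequalities: the left sides telescope to 0, and the right sides sum to 3 + (-5) + 6 + 2 + (-5) = 1. So 0 ≥ 1, which is false.

Unsatisfiable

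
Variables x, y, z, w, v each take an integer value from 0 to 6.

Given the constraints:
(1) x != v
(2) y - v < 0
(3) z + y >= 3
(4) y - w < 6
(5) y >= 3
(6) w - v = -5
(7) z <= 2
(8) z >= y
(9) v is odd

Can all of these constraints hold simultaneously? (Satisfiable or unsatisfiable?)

From constraint 5: y ≥ 3. From constraints 7 and 8: y ≤ z and z ≤ 2, so y ≤ 2. But 2 < 3, so no value of y works.

Unsatisfiable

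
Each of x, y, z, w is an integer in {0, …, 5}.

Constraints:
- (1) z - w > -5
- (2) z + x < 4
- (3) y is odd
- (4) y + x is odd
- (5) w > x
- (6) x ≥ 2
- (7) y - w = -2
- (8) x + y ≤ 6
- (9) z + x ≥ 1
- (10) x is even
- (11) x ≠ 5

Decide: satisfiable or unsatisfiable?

Satisfiable

The assignment x = 2, y = 3, z = 1, w = 5 works:
  constraint 1 holds since z - w = -4.
  constraint 2 holds since z + x = 3.
  constraint 7 holds since y - w = -2.
The rest check out directly.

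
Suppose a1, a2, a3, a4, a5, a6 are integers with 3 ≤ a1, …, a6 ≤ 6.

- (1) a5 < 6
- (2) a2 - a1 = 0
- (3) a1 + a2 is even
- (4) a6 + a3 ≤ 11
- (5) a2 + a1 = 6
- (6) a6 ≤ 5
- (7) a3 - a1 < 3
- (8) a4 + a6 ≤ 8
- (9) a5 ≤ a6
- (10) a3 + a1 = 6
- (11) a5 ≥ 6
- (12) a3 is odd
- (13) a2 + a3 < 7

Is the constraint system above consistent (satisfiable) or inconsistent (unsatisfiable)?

From constraint 11: a5 ≥ 6. From constraints 6 and 9: a5 ≤ a6 and a6 ≤ 5, so a5 ≤ 5. But 5 < 6, so no value of a5 works.

Unsatisfiable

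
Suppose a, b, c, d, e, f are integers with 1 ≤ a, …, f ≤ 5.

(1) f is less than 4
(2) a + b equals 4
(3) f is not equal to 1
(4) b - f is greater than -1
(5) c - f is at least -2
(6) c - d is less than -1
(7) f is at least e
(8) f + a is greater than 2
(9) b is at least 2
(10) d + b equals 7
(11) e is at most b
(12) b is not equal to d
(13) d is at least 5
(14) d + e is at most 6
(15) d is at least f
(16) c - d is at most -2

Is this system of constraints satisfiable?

Try a = 2, b = 2, c = 2, d = 5, e = 1, f = 2.
Check constraint 2: a + b = 4; constraint 4: b - f = 0; constraint 5: c - f = 0. The remaining constraints are straightforward to verify.

Satisfiable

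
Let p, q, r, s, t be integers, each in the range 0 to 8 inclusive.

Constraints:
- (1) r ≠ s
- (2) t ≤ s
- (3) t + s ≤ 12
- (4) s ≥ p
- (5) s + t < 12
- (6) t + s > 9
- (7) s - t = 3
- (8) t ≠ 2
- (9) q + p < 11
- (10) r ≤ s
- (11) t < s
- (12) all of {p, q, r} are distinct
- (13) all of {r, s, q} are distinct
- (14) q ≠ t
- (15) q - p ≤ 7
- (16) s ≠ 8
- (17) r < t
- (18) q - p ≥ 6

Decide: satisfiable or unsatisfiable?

Satisfiable

Take p = 2, q = 8, r = 0, s = 7, t = 4. Then constraint 3: t + s = 11; constraint 5: s + t = 11; constraint 6: t + s = 11, and every other listed constraint is also met.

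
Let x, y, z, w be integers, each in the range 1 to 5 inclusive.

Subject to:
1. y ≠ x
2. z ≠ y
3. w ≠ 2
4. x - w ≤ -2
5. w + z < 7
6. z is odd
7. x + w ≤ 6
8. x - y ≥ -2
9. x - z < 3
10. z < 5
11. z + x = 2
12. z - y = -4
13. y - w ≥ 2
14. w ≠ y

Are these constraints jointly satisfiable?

Unsatisfiable

Constraints 4, 8, and 13 give w − x ≥ 2, x − y ≥ -2, y − w ≥ 2.
Adding all 3 inequalities: the left sides telescope to 0, and the right sides sum to 2 + (-2) + 2 = 2. So 0 ≥ 2, which is false.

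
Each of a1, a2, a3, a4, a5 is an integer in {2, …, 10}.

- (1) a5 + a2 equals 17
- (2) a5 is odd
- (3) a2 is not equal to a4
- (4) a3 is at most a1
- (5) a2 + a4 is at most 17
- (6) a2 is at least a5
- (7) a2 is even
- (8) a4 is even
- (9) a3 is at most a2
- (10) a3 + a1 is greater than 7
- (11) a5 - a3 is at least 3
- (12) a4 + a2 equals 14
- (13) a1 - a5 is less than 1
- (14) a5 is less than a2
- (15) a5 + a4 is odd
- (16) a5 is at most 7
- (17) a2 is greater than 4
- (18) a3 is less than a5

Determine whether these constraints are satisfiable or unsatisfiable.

One satisfying assignment is a1 = 6, a2 = 10, a3 = 4, a4 = 4, a5 = 7.
For the less obvious constraints — constraint 1: a5 + a2 = 17; constraint 5: a2 + a4 = 14 — and the others hold by inspection.

Satisfiable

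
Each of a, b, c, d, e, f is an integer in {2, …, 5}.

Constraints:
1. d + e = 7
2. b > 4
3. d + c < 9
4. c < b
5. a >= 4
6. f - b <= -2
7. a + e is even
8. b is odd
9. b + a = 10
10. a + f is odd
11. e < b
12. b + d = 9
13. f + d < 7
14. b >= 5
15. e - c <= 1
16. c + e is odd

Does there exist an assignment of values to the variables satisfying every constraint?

Satisfiable

Take a = 5, b = 5, c = 4, d = 4, e = 3, f = 2. Then constraint 1: d + e = 7; constraint 3: d + c = 8; constraint 6: f - b = -3, and every other listed constraint is also met.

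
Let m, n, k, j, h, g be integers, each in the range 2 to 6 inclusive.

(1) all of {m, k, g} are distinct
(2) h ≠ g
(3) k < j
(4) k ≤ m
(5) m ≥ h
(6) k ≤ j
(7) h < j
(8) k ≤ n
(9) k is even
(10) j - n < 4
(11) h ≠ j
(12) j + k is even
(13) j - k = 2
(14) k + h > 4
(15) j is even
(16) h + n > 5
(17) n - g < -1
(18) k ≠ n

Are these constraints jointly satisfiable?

Take m = 6, n = 3, k = 2, j = 4, h = 3, g = 5. Then constraint 10: j - n = 1; constraint 13: j - k = 2; constraint 14: k + h = 5, and every other listed constraint is also met.

Satisfiable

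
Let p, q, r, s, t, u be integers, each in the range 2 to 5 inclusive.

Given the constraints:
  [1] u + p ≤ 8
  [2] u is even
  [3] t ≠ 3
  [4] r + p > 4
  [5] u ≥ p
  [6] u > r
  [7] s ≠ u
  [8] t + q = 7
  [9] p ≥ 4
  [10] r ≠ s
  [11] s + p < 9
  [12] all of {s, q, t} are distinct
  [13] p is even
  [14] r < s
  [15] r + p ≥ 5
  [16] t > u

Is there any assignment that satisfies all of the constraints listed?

Take p = 4, q = 2, r = 2, s = 3, t = 5, u = 4. Then constraint 1: u + p = 8; constraint 4: r + p = 6, and every other listed constraint is also met.

Satisfiable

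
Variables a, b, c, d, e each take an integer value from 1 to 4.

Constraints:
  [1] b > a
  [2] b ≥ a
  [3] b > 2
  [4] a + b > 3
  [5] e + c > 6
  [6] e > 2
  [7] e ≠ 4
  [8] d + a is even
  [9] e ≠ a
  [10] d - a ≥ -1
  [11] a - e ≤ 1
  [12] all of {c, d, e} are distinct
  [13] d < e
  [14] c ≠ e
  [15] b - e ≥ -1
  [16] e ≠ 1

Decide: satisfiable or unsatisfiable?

Satisfiable

One satisfying assignment is a = 1, b = 4, c = 4, d = 1, e = 3.
For the less obvious constraints — constraint 4: a + b = 5; constraint 5: e + c = 7; constraint 10: d - a = 0 — and the others hold by inspection.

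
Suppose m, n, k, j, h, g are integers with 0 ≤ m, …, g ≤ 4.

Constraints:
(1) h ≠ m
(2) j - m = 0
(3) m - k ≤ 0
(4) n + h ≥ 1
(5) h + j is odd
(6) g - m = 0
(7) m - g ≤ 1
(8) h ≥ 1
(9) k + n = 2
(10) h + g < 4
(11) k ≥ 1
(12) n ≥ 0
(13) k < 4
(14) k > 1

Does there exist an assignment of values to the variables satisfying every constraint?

Take m = 2, n = 0, k = 2, j = 2, h = 1, g = 2. Then constraint 2: j - m = 0; constraint 3: m - k = 0, and every other listed constraint is also met.

Satisfiable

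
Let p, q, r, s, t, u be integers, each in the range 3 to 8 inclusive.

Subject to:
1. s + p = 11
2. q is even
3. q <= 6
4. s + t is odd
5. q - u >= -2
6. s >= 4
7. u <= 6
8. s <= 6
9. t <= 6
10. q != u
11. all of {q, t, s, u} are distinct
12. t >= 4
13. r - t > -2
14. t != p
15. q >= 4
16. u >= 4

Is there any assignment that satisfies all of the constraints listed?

Constraints 3, 6, 7, 8, 9, 12, 15, and 16 confine each of q, t, s, u to the 3 values {4, …, 6}.
Constraint 11 requires all 4 of them to be distinct, but only 3 values are available — impossible by the pigeonhole principle.

Unsatisfiable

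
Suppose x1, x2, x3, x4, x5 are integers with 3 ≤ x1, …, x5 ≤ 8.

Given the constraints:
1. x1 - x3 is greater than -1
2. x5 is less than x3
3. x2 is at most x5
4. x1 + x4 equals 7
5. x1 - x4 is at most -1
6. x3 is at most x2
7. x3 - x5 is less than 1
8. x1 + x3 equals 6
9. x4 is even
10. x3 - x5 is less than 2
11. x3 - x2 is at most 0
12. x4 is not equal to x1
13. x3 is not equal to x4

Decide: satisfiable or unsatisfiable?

Unsatisfiable

Constraints 2, 3, and 11 give x2 ≤ x5, x5 < x3, x3 ≤ x2. Chaining: x2 ≤ x5 < x3 ≤ x2, which forces x2 < x2 — impossible.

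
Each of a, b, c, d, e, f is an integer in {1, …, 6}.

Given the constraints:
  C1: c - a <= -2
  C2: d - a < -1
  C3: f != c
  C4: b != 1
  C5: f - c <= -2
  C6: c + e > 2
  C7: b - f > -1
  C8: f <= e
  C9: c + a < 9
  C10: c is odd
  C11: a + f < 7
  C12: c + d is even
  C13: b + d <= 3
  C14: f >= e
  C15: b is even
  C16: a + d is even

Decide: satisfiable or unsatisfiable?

Try a = 5, b = 2, c = 3, d = 1, e = 1, f = 1.
Check constraint 1: c - a = -2; constraint 2: d - a = -4; constraint 5: f - c = -2. The remaining constraints are straightforward to verify.

Satisfiable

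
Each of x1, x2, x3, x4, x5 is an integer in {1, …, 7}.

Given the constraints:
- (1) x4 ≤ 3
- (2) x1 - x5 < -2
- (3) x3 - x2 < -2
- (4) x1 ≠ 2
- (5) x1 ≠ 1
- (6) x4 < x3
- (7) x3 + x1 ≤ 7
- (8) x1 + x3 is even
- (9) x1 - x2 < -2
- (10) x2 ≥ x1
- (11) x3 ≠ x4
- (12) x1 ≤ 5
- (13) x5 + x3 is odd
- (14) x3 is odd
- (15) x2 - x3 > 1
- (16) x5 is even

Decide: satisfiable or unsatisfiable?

Take x1 = 3, x2 = 7, x3 = 3, x4 = 2, x5 = 6. Then constraint 2: x1 - x5 = -3; constraint 3: x3 - x2 = -4; constraint 7: x3 + x1 = 6, and every other listed constraint is also met.

Satisfiable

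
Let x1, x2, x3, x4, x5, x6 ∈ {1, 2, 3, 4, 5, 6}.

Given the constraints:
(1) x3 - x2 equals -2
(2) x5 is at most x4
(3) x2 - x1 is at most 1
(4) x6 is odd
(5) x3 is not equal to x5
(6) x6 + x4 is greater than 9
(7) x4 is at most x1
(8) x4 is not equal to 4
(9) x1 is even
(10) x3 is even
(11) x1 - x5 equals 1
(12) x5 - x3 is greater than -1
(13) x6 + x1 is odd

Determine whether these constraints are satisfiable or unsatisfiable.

Try x1 = 6, x2 = 6, x3 = 4, x4 = 5, x5 = 5, x6 = 5.
Check constraint 1: x3 - x2 = -2; constraint 3: x2 - x1 = 0; constraint 6: x6 + x4 = 10. The remaining constraints are straightforward to verify.

Satisfiable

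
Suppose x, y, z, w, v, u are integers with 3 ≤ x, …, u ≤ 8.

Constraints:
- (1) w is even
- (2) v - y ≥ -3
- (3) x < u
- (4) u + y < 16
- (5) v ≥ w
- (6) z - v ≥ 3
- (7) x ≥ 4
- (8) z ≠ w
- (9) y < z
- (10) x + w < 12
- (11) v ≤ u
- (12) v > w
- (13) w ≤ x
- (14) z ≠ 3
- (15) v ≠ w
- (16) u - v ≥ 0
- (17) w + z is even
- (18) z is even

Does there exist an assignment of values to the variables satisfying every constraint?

Satisfiable

Setting (x, y, z, w, v, u) = (5, 5, 8, 4, 5, 8) satisfies everything: constraint 2: v - y = 0; constraint 4: u + y = 13, and the others follow.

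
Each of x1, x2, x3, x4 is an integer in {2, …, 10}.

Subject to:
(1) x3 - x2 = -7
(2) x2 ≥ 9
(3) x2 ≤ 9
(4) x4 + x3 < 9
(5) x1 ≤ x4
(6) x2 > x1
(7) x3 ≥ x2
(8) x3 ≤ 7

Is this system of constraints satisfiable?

Unsatisfiable

From constraint 2: x2 ≥ 9. From constraints 7 and 8: x2 ≤ x3 and x3 ≤ 7, so x2 ≤ 7. But 7 < 9, so no value of x2 works.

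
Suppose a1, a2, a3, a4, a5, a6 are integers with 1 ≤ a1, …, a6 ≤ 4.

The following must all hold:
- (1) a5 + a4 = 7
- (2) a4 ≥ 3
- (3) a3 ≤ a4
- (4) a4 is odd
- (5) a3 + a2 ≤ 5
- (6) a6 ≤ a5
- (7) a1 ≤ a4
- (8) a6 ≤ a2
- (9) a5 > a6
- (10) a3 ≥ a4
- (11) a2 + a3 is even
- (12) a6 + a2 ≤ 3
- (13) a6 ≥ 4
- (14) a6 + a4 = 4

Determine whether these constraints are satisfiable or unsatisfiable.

Unsatisfiable

From constraints 2 and 10: a3 ≥ a4 ≥ 3. From constraints 8 and 13: a2 ≥ a6 ≥ 4. Hence a3 + a2 ≥ 7. But constraint 5 requires a3 + a2 ≤ 5, and 5 < 7. Contradiction.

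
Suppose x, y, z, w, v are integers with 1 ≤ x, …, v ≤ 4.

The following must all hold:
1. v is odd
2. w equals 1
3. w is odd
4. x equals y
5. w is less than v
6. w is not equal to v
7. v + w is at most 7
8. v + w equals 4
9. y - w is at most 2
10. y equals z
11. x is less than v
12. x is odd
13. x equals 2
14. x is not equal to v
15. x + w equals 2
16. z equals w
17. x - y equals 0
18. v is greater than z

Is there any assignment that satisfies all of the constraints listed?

Unsatisfiable

Constraint 13 fixes x = 2 and constraint 2 fixes w = 1. Constraints 4, 10, and 16 give x = y = z = w, so x = w. But 2 ≠ 1 — contradiction.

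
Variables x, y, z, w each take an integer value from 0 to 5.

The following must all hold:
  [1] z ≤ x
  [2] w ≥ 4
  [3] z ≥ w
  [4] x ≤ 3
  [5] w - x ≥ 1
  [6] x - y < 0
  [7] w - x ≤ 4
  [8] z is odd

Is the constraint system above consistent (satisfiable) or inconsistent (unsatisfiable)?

Unsatisfiable

From constraints 2 and 3: z ≥ w and w ≥ 4, so z ≥ 4. From constraints 1 and 4: z ≤ x and x ≤ 3, so z ≤ 3. But 3 < 4, so no value of z works.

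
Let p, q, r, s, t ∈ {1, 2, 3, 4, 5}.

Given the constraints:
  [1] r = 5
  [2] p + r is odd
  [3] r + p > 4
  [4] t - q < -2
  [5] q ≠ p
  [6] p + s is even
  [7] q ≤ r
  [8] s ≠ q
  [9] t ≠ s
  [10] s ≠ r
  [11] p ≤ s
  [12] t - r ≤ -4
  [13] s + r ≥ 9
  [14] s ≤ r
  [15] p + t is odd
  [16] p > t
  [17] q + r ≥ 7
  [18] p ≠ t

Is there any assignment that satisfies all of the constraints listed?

Satisfiable

The assignment p = 2, q = 5, r = 5, s = 4, t = 1 works:
  constraint 3 holds since r + p = 7.
  constraint 4 holds since t - q = -4.
The rest check out directly.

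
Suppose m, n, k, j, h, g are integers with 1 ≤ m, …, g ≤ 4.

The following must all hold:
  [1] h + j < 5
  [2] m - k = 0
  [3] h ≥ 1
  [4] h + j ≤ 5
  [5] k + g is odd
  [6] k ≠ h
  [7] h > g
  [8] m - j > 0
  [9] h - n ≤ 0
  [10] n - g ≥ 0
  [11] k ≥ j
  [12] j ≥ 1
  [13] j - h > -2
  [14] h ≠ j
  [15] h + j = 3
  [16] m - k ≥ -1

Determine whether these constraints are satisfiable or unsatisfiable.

Try m = 4, n = 2, k = 4, j = 1, h = 2, g = 1.
Check constraint 1: h + j = 3; constraint 2: m - k = 0. The remaining constraints are straightforward to verify.

Satisfiable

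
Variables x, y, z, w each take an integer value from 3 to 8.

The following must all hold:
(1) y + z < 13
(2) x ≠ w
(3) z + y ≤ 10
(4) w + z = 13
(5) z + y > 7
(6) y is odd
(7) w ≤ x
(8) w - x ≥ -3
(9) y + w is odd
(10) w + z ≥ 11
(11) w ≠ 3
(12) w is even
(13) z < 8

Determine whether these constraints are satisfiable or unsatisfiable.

One satisfying assignment is x = 8, y = 3, z = 7, w = 6.
For the less obvious constraints — constraint 1: y + z = 10; constraint 3: z + y = 10 — and the others hold by inspection.

Satisfiable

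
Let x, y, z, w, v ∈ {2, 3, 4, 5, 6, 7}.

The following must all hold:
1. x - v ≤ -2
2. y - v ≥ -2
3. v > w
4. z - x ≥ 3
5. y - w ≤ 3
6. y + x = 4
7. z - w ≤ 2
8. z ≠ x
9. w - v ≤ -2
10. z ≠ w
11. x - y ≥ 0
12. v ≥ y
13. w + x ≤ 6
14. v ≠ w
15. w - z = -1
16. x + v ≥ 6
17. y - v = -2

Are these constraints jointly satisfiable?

Unsatisfiable

Constraints 2, 4, 7, 9, and 11 give z − x ≥ 3, x − y ≥ 0, y − v ≥ -2, v − w ≥ 2, w − z ≥ -2.
Adding all 5 inequalities: the left sides telescope to 0, and the right sides sum to 3 + 0 + (-2) + 2 + (-2) = 1. So 0 ≥ 1, which is false.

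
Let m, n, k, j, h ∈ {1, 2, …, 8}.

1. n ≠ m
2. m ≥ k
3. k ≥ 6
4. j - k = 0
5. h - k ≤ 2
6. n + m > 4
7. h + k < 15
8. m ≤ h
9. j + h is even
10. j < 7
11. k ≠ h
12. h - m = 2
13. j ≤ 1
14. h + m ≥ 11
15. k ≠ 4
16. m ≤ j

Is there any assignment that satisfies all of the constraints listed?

Unsatisfiable

From constraints 2 and 3: m ≥ k and k ≥ 6, so m ≥ 6. From constraints 13 and 16: m ≤ j and j ≤ 1, so m ≤ 1. But 1 < 6, so no value of m works.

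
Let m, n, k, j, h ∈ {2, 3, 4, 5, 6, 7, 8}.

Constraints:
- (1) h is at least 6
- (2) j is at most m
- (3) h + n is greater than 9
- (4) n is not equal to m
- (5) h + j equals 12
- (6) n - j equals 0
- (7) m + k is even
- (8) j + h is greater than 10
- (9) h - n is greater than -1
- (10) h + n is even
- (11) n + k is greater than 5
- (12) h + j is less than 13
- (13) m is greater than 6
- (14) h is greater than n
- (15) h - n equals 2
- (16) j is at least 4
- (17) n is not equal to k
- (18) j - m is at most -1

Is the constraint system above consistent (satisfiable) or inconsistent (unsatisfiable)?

The assignment m = 7, n = 5, k = 3, j = 5, h = 7 works:
  constraint 3 holds since h + n = 12.
  constraint 5 holds since h + j = 12.
The rest check out directly.

Satisfiable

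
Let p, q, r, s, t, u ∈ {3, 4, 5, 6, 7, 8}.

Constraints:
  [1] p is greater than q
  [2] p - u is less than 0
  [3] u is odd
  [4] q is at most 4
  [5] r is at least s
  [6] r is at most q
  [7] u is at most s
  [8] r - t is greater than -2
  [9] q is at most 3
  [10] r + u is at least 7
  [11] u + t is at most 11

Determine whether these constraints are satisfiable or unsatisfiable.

Unsatisfiable

Constraints 1, 2, 5, 6, and 7 give r ≤ q, q < p, p < u, u ≤ s, s ≤ r. Chaining: r ≤ q < p < u ≤ s ≤ r, which forces r < r — impossible.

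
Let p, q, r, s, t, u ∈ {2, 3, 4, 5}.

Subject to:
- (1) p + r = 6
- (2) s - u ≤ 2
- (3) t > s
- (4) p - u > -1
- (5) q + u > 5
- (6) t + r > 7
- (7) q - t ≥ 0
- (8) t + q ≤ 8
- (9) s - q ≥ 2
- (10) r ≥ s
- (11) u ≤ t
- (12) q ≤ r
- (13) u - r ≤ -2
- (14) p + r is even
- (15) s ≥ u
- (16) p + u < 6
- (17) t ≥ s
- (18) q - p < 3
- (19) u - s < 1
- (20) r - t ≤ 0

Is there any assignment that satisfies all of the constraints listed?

Constraints 2, 7, 9, 13, and 20 give u − s ≥ -2, s − q ≥ 2, q − t ≥ 0, t − r ≥ 0, r − u ≥ 2.
Adding all 5 inequalities: the left sides telescope to 0, and the right sides sum to (-2) + 2 + 0 + 0 + 2 = 2. So 0 ≥ 2, which is false.

Unsatisfiable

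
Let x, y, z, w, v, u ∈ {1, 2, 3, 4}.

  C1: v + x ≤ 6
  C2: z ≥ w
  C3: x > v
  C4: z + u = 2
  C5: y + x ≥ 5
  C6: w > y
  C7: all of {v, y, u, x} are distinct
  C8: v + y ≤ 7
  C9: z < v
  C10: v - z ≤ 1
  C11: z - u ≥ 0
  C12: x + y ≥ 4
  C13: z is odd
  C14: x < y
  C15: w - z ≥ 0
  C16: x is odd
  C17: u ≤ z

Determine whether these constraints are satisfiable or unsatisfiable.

Constraints 2, 3, 6, 9, and 14 give v < x, x < y, y < w, w ≤ z, z < v. Chaining: v < x < y < w ≤ z < v, which forces v < v — impossible.

Unsatisfiable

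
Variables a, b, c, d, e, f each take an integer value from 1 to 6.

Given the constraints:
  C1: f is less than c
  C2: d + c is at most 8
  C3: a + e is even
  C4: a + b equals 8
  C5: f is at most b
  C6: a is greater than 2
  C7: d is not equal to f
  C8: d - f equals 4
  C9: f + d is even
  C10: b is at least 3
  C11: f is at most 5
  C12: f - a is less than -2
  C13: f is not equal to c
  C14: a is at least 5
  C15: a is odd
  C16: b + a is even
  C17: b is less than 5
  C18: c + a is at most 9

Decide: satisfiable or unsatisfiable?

Satisfiable

Take a = 5, b = 3, c = 2, d = 5, e = 5, f = 1. Then constraint 2: d + c = 7; constraint 4: a + b = 8, and every other listed constraint is also met.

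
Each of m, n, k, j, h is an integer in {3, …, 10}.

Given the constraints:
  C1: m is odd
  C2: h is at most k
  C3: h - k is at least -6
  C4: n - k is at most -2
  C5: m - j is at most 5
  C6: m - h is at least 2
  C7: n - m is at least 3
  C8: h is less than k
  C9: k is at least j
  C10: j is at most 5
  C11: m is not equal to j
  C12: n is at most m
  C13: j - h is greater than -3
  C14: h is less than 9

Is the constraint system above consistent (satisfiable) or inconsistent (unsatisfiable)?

Constraints 3, 4, 6, and 7 give n − m ≥ 3, m − h ≥ 2, h − k ≥ -6, k − n ≥ 2.
Adding all 4 inequalities: the left sides telescope to 0, and the right sides sum to 3 + 2 + (-6) + 2 = 1. So 0 ≥ 1, which is false.

Unsatisfiable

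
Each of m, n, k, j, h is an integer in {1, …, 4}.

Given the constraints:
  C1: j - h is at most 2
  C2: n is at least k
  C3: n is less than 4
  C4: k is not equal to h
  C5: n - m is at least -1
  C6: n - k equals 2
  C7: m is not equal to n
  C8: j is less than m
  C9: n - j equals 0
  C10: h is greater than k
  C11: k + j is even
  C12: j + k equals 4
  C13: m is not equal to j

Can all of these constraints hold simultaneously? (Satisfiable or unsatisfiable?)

Take m = 4, n = 3, k = 1, j = 3, h = 4. Then constraint 1: j - h = -1; constraint 5: n - m = -1, and every other listed constraint is also met.

Satisfiable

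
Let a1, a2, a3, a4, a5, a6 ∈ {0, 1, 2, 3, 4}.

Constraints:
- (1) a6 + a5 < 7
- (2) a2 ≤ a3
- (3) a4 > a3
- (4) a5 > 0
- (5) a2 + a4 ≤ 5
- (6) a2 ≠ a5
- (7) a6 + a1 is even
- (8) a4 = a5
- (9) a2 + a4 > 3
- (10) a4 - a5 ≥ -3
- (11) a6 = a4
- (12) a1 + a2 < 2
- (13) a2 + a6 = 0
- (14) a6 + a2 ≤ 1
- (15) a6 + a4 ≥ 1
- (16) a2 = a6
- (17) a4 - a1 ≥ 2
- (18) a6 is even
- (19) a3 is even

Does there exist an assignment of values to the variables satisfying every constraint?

From constraints 8, 11, and 16, a2 = a6 = a4 = a5, so a2 = a5. But constraint 6 says a2 ≠ a5. Contradiction.

Unsatisfiable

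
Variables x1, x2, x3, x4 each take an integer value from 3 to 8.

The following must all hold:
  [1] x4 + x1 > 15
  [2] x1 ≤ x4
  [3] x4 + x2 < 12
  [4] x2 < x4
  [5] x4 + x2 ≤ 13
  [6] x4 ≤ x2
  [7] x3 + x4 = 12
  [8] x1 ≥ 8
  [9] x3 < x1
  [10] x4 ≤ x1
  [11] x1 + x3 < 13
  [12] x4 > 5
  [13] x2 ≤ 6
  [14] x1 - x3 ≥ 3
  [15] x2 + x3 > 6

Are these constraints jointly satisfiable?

From constraints 2 and 8: x4 ≥ x1 and x1 ≥ 8, so x4 ≥ 8. From constraints 6 and 13: x4 ≤ x2 and x2 ≤ 6, so x4 ≤ 6. But 6 < 8, so no value of x4 works.

Unsatisfiable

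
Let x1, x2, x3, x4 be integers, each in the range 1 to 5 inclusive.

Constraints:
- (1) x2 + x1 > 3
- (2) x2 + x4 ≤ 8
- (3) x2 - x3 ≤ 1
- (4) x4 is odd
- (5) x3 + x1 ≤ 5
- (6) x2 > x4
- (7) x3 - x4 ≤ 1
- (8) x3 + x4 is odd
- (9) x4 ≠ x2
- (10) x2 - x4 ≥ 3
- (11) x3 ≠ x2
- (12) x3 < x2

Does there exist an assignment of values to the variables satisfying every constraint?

Unsatisfiable

Constraints 3, 7, and 10 give x4 − x3 ≥ -1, x3 − x2 ≥ -1, x2 − x4 ≥ 3.
Adding all 3 inequalities: the left sides telescope to 0, and the right sides sum to (-1) + (-1) + 3 = 1. So 0 ≥ 1, which is false.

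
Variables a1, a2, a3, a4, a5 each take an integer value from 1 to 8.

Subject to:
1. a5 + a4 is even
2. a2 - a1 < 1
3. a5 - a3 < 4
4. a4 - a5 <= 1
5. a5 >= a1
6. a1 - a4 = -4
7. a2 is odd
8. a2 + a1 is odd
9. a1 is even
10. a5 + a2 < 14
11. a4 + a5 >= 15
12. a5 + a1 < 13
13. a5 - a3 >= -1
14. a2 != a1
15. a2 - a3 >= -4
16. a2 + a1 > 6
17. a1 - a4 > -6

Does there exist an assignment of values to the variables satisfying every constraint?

The assignment a1 = 4, a2 = 3, a3 = 6, a4 = 8, a5 = 8 works:
  constraint 2 holds since a2 - a1 = -1.
  constraint 3 holds since a5 - a3 = 2.
The rest check out directly.

Satisfiable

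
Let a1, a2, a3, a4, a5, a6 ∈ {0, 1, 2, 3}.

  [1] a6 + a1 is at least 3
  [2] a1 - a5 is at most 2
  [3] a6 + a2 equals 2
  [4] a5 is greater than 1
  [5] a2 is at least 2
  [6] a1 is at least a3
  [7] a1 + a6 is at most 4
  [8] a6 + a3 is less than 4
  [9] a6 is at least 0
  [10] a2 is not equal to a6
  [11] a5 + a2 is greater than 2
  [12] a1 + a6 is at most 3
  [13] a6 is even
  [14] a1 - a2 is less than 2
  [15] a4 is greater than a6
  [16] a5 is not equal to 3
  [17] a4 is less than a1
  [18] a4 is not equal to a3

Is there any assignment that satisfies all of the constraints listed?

Take a1 = 3, a2 = 2, a3 = 3, a4 = 1, a5 = 2, a6 = 0. Then constraint 1: a6 + a1 = 3; constraint 2: a1 - a5 = 1; constraint 3: a6 + a2 = 2, and every other listed constraint is also met.

Satisfiable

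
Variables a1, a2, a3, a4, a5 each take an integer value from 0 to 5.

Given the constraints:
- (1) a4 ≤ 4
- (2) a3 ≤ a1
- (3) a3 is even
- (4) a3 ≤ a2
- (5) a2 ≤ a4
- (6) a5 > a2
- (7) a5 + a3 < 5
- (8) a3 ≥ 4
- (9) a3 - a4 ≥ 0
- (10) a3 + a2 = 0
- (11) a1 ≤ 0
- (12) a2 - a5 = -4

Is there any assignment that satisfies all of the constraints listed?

From constraints 2 and 8: a1 ≥ a3 and a3 ≥ 4, so a1 ≥ 4. From constraint 11: a1 ≤ 0. But 0 < 4, so no value of a1 works.

Unsatisfiable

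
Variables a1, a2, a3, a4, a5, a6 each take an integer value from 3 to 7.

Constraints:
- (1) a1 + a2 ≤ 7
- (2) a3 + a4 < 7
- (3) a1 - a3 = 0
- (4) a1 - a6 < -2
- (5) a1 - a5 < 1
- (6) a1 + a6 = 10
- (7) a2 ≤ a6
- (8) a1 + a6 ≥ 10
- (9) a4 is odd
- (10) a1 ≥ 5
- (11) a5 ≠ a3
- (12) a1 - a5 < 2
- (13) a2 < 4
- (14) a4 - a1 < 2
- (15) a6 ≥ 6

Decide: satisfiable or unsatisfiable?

Unsatisfiable

From constraint 10: a1 ≥ 5. From constraint 15: a6 ≥ 6. Hence a1 + a6 ≥ 11. But constraint 6 requires a1 + a6 = 10, and 10 < 11. Contradiction.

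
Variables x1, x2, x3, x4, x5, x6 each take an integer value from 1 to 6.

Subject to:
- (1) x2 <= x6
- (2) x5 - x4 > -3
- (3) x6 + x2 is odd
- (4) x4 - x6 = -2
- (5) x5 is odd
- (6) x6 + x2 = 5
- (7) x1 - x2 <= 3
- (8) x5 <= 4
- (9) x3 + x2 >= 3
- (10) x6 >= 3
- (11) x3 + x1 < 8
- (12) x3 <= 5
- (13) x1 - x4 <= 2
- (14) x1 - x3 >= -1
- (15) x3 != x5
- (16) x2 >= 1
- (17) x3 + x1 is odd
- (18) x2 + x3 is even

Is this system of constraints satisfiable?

One satisfying assignment is x1 = 3, x2 = 2, x3 = 2, x4 = 1, x5 = 1, x6 = 3.
For the less obvious constraints — constraint 2: x5 - x4 = 0; constraint 4: x4 - x6 = -2 — and the others hold by inspection.

Satisfiable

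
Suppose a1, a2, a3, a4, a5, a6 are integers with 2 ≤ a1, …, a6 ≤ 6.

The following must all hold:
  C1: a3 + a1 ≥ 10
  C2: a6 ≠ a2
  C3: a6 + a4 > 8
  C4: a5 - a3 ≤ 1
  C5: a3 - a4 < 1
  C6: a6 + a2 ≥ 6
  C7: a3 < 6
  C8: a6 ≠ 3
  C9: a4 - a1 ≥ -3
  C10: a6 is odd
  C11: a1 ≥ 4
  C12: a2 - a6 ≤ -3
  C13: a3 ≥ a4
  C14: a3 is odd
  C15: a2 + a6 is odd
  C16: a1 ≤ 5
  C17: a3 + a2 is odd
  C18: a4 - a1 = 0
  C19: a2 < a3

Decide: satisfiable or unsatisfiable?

Satisfiable

The assignment a1 = 5, a2 = 2, a3 = 5, a4 = 5, a5 = 5, a6 = 5 works:
  constraint 1 holds since a3 + a1 = 10.
  constraint 3 holds since a6 + a4 = 10.
  constraint 4 holds since a5 - a3 = 0.
The rest check out directly.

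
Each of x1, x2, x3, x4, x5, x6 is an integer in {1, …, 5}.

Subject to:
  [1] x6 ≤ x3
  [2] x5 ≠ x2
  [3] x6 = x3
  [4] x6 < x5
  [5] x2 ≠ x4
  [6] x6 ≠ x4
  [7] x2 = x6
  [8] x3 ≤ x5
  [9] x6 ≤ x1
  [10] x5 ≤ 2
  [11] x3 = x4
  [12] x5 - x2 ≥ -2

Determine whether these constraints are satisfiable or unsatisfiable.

Unsatisfiable

From constraints 3, 7, and 11, x2 = x6 = x3 = x4, so x2 = x4. But constraint 5 says x2 ≠ x4. Contradiction.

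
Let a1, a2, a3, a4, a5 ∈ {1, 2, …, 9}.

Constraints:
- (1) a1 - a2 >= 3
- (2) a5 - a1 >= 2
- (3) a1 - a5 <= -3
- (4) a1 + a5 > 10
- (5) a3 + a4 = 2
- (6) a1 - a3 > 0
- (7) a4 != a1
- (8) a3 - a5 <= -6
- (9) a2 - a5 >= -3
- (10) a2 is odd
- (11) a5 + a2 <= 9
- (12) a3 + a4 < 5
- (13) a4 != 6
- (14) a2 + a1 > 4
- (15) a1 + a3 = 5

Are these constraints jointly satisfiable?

Constraints 1, 2, and 9 give a5 − a1 ≥ 2, a1 − a2 ≥ 3, a2 − a5 ≥ -3.
Adding all 3 inequalities: the left sides telescope to 0, and the right sides sum to 2 + 3 + (-3) = 2. So 0 ≥ 2, which is false.

Unsatisfiable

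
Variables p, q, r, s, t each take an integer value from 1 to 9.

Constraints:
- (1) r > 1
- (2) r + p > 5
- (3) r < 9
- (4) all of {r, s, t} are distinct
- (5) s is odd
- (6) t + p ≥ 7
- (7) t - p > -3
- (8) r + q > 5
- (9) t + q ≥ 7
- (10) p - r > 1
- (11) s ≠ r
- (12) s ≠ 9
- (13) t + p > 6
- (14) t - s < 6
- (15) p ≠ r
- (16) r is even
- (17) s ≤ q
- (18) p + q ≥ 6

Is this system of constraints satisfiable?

Satisfiable

Take p = 4, q = 4, r = 2, s = 1, t = 4. Then constraint 2: r + p = 6; constraint 6: t + p = 8; constraint 7: t - p = 0, and every other listed constraint is also met.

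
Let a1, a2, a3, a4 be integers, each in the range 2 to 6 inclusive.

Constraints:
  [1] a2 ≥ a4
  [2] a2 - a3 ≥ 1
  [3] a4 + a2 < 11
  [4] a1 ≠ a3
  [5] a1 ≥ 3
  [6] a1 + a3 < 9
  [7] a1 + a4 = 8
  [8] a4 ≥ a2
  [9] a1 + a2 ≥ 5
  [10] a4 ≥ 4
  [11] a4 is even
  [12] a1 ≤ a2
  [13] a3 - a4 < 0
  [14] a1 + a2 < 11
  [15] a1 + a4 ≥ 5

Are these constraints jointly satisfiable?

One satisfying assignment is a1 = 4, a2 = 4, a3 = 3, a4 = 4.
For the less obvious constraints — constraint 2: a2 - a3 = 1; constraint 3: a4 + a2 = 8; constraint 6: a1 + a3 = 7 — and the others hold by inspection.

Satisfiable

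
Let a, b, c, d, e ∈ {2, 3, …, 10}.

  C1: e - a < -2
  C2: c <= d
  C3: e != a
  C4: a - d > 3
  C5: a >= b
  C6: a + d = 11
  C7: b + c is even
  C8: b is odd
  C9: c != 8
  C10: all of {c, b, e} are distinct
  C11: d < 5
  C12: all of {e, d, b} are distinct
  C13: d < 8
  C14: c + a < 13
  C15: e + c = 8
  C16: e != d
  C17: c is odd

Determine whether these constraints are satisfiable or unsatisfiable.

Satisfiable

Try a = 8, b = 7, c = 3, d = 3, e = 5.
Check constraint 1: e - a = -3; constraint 4: a - d = 5. The remaining constraints are straightforward to verify.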